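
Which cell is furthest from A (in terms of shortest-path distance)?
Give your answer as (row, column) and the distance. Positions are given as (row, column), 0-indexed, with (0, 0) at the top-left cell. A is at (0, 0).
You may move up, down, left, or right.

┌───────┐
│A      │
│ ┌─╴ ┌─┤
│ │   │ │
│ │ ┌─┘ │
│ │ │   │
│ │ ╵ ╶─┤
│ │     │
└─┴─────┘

Computing BFS distances from A to all cells:
Furthest cell: (1, 3)
Distance: 10 steps

Path from A to the furthest cell:

┌───────┐
│A → ↓  │
│ ┌─╴ ┌─┤
│ │↓ ↲│B│
│ │ ┌─┘ │
│ │↓│↱ ↑│
│ │ ╵ ╶─┤
│ │↳ ↑  │
└─┴─────┘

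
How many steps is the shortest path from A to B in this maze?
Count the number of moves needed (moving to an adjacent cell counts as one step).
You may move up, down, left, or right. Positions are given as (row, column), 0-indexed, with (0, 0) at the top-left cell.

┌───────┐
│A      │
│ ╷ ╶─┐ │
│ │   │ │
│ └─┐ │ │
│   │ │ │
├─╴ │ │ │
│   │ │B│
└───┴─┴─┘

Using BFS to find shortest path:
Start: (0, 0), End: (3, 3)
Path found:
(0,0) → (0,1) → (0,2) → (0,3) → (1,3) → (2,3) → (3,3)
Number of steps: 6

Solution:

┌───────┐
│A → → ↓│
│ ╷ ╶─┐ │
│ │   │↓│
│ └─┐ │ │
│   │ │↓│
├─╴ │ │ │
│   │ │B│
└───┴─┴─┘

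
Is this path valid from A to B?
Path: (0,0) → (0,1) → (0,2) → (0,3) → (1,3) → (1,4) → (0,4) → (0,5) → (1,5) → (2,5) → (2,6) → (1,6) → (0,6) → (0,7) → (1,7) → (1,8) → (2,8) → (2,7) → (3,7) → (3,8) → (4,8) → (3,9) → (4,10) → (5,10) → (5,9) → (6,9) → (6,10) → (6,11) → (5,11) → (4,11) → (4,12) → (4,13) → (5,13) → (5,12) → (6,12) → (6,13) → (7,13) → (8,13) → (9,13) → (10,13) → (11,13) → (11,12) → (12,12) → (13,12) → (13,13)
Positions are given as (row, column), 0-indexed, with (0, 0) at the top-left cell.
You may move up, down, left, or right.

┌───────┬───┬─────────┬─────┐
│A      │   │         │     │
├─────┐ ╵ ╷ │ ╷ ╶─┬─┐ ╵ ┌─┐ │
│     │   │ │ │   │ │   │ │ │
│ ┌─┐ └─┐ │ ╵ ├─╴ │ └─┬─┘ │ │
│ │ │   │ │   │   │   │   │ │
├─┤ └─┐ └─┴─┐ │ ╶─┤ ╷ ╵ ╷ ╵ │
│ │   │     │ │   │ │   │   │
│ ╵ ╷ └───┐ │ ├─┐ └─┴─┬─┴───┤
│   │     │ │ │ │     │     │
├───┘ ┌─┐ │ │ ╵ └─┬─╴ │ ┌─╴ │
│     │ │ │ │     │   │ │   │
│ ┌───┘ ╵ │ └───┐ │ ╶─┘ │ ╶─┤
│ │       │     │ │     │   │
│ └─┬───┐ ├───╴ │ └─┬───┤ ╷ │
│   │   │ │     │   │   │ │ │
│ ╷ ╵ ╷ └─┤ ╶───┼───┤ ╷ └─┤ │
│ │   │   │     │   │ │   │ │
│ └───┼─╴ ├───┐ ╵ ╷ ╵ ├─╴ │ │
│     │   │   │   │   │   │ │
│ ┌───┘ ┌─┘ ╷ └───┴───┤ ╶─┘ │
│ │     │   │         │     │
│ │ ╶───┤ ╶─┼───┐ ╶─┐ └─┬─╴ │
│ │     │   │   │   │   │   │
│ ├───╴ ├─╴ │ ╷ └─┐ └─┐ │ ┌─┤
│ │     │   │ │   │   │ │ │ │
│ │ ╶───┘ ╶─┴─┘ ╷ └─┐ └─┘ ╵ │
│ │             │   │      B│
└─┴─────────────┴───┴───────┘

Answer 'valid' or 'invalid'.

Checking path validity:
Result: Invalid move at step 21: cannot move from (4, 8) to (3, 9).

invalid

Correct solution:

┌───────┬───┬─────────┬─────┐
│A → → ↓│↱ ↓│↱ ↓      │     │
├─────┐ ╵ ╷ │ ╷ ╶─┬─┐ ╵ ┌─┐ │
│     │↳ ↑│↓│↑│↳ ↓│ │   │ │ │
│ ┌─┐ └─┐ │ ╵ ├─╴ │ └─┬─┘ │ │
│ │ │   │ │↳ ↑│↓ ↲│   │   │ │
├─┤ └─┐ └─┴─┐ │ ╶─┤ ╷ ╵ ╷ ╵ │
│ │   │     │ │↳ ↓│ │   │   │
│ ╵ ╷ └───┐ │ ├─┐ └─┴─┬─┴───┤
│   │     │ │ │ │↳ → ↓│↱ → ↓│
├───┘ ┌─┐ │ │ ╵ └─┬─╴ │ ┌─╴ │
│     │ │ │ │     │↓ ↲│↑│↓ ↲│
│ ┌───┘ ╵ │ └───┐ │ ╶─┘ │ ╶─┤
│ │       │     │ │↳ → ↑│↳ ↓│
│ └─┬───┐ ├───╴ │ └─┬───┤ ╷ │
│   │   │ │     │   │   │ │↓│
│ ╷ ╵ ╷ └─┤ ╶───┼───┤ ╷ └─┤ │
│ │   │   │     │   │ │   │↓│
│ └───┼─╴ ├───┐ ╵ ╷ ╵ ├─╴ │ │
│     │   │   │   │   │   │↓│
│ ┌───┘ ┌─┘ ╷ └───┴───┤ ╶─┘ │
│ │     │   │         │    ↓│
│ │ ╶───┤ ╶─┼───┐ ╶─┐ └─┬─╴ │
│ │     │   │   │   │   │↓ ↲│
│ ├───╴ ├─╴ │ ╷ └─┐ └─┐ │ ┌─┤
│ │     │   │ │   │   │ │↓│ │
│ │ ╶───┘ ╶─┴─┘ ╷ └─┐ └─┘ ╵ │
│ │             │   │    ↳ B│
└─┴─────────────┴───┴───────┘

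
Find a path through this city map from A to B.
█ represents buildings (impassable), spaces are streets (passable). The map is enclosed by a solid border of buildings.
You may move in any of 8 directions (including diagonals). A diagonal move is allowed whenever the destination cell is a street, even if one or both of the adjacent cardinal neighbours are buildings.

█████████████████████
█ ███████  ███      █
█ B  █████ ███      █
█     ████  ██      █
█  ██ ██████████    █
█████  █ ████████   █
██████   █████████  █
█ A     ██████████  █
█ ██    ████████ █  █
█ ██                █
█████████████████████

Finding the shortest path from A to B:
Movement: 8-directional
Path length: 9 steps
Directions: right → right → right → up-right → up → up-left → up-left → left → up-left

Solution:

█████████████████████
█ ███████  ███      █
█ B  █████ ███      █
█  ↖← ████  ██      █
█  ██↖██████████    █
█████ ↖█ ████████   █
██████↑  █████████  █
█ A→→↗  ██████████  █
█ ██    ████████ █  █
█ ██                █
█████████████████████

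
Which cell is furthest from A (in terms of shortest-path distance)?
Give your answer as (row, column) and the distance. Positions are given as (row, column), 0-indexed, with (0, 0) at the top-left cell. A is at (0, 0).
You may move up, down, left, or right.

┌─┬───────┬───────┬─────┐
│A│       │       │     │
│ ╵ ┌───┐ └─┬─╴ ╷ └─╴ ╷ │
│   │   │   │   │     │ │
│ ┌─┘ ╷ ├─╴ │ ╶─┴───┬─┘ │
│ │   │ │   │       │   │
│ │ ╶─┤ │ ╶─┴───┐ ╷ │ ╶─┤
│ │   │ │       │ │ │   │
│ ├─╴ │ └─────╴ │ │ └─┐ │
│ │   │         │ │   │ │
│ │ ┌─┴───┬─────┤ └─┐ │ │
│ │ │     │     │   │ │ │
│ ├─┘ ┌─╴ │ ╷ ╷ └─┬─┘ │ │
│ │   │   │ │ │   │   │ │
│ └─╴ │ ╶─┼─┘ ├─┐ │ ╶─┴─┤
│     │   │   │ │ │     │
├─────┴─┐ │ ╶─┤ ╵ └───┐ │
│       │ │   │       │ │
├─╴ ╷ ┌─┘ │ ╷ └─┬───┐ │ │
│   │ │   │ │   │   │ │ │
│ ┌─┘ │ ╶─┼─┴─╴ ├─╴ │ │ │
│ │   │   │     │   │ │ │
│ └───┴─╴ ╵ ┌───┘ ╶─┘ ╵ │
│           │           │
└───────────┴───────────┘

Computing BFS distances from A to all cells:
Furthest cell: (6, 11)
Distance: 79 steps

Path from A to the furthest cell:

┌─┬───────┬───────┬─────┐
│A│       │    ↱ ↓│  ↱ ↓│
│ ╵ ┌───┐ └─┬─╴ ╷ └─╴ ╷ │
│↓  │   │   │↱ ↑│↳ → ↑│↓│
│ ┌─┘ ╷ ├─╴ │ ╶─┴───┬─┘ │
│↓│   │ │   │↑ ← ← ↰│↓ ↲│
│ │ ╶─┤ │ ╶─┴───┐ ╷ │ ╶─┤
│↓│   │ │       │ │↑│↳ ↓│
│ ├─╴ │ └─────╴ │ │ └─┐ │
│↓│   │         │ │↑ ↰│↓│
│ │ ┌─┴───┬─────┤ └─┐ │ │
│↓│ │↱ → ↓│  ↱ ↓│   │↑│↓│
│ ├─┘ ┌─╴ │ ╷ ╷ └─┬─┘ │ │
│↓│  ↑│↓ ↲│ │↑│↳ ↓│↱ ↑│B│
│ └─╴ │ ╶─┼─┘ ├─┐ │ ╶─┴─┤
│↳ → ↑│↳ ↓│↱ ↑│ │↓│↑ ← ↰│
├─────┴─┐ │ ╶─┤ ╵ └───┐ │
│       │↓│↑ ↰│  ↳ → ↓│↑│
├─╴ ╷ ┌─┘ │ ╷ └─┬───┐ │ │
│   │ │↓ ↲│ │↑ ↰│   │↓│↑│
│ ┌─┘ │ ╶─┼─┴─╴ ├─╴ │ │ │
│ │   │↳ ↓│↱ → ↑│   │↓│↑│
│ └───┴─╴ ╵ ┌───┘ ╶─┘ ╵ │
│        ↳ ↑│        ↳ ↑│
└───────────┴───────────┘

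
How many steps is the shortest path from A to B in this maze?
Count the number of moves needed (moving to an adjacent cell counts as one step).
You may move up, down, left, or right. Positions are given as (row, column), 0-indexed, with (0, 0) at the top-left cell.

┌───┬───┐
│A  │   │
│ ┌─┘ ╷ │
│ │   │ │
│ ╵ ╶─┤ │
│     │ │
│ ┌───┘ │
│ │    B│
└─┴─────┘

Using BFS to find shortest path:
Start: (0, 0), End: (3, 3)
Path found:
(0,0) → (1,0) → (2,0) → (2,1) → (1,1) → (1,2) → (0,2) → (0,3) → (1,3) → (2,3) → (3,3)
Number of steps: 10

Solution:

┌───┬───┐
│A  │↱ ↓│
│ ┌─┘ ╷ │
│↓│↱ ↑│↓│
│ ╵ ╶─┤ │
│↳ ↑  │↓│
│ ┌───┘ │
│ │    B│
└─┴─────┘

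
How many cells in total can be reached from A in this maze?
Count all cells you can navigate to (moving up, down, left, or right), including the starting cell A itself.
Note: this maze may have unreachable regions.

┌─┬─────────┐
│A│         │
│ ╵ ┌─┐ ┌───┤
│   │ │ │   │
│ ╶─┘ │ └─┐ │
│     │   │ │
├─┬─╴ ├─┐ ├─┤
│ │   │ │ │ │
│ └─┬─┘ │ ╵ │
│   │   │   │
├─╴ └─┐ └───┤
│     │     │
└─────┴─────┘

Using BFS/flood-fill to find all reachable cells from A:
Maze size: 6 × 6 = 36 total cells
15 cell(s) are walled off and cannot be reached from A.
Reachable cells: 21

Reachable region (· marks reachable cells):

┌─┬─────────┐
│A│· · · · ·│
│ ╵ ┌─┐ ┌───┤
│· ·│·│·│   │
│ ╶─┘ │ └─┐ │
│· · ·│· ·│ │
├─┬─╴ ├─┐ ├─┤
│ │· ·│ │·│·│
│ └─┬─┘ │ ╵ │
│   │   │· ·│
├─╴ └─┐ └───┤
│     │     │
└─────┴─────┘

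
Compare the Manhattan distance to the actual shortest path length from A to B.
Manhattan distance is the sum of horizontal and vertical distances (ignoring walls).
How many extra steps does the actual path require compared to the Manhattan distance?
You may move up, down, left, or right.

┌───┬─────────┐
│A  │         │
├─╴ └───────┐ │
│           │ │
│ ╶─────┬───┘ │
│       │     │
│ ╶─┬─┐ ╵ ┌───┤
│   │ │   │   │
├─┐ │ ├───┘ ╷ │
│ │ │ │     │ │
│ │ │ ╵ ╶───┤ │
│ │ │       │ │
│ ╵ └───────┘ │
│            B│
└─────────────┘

Manhattan distance: |6 - 0| + |6 - 0| = 12
Actual path length: 14
Extra steps: 14 - 12 = 2

Solution:

┌───┬─────────┐
│A ↓│         │
├─╴ └───────┐ │
│↓ ↲        │ │
│ ╶─────┬───┘ │
│↓      │     │
│ ╶─┬─┐ ╵ ┌───┤
│↳ ↓│ │   │   │
├─┐ │ ├───┘ ╷ │
│ │↓│ │     │ │
│ │ │ ╵ ╶───┤ │
│ │↓│       │ │
│ ╵ └───────┘ │
│  ↳ → → → → B│
└─────────────┘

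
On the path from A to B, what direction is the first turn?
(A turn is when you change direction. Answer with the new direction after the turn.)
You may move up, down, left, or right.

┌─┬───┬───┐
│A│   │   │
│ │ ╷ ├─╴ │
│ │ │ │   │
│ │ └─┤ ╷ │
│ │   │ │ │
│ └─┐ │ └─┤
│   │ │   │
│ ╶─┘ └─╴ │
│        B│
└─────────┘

Directions: down, down, down, down, right, right, right, right
First turn direction: right

Solution:

┌─┬───┬───┐
│A│   │   │
│ │ ╷ ├─╴ │
│↓│ │ │   │
│ │ └─┤ ╷ │
│↓│   │ │ │
│ └─┐ │ └─┤
│↓  │ │   │
│ ╶─┘ └─╴ │
│↳ → → → B│
└─────────┘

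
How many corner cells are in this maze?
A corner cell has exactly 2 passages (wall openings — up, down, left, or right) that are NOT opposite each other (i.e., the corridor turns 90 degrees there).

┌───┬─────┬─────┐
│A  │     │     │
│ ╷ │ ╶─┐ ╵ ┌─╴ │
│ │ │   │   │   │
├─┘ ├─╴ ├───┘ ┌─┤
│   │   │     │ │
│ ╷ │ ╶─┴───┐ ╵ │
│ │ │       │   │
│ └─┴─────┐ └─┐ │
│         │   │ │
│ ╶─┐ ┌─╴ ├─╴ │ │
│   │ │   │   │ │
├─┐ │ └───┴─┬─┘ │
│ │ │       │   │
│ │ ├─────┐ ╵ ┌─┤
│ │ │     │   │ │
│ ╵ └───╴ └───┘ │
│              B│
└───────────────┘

Counting corner cells (2 non-opposite passages):
Total corners: 34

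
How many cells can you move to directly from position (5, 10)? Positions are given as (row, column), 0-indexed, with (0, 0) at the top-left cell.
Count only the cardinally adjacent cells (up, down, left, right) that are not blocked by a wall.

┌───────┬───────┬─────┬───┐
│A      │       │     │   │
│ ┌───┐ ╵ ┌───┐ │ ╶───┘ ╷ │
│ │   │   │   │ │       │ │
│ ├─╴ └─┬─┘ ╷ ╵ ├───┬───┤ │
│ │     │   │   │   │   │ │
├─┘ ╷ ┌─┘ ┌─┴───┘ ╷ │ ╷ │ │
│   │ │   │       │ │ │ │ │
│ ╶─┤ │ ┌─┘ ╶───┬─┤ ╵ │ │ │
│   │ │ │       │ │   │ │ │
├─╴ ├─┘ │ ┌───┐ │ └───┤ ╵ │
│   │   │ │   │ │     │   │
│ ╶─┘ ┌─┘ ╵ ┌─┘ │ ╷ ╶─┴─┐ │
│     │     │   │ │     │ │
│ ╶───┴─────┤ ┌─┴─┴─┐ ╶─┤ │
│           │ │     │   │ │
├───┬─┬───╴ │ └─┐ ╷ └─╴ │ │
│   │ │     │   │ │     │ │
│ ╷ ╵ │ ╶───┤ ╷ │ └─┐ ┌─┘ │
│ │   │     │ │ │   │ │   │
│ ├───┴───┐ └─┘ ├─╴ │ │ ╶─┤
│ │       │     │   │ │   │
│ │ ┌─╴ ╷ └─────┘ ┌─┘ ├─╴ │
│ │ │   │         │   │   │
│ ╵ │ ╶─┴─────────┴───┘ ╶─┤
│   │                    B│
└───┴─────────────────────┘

Checking passable neighbors of (5, 10):
Neighbors: (5, 9)
Count: 1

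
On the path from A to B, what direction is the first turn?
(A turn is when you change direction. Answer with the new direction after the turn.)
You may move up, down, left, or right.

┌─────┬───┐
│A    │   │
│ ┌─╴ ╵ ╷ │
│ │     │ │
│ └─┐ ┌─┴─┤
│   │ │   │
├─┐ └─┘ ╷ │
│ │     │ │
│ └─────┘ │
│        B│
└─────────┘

Directions: down, down, right, down, right, right, up, right, down, down
First turn direction: right

Solution:

┌─────┬───┐
│A    │   │
│ ┌─╴ ╵ ╷ │
│↓│     │ │
│ └─┐ ┌─┴─┤
│↳ ↓│ │↱ ↓│
├─┐ └─┘ ╷ │
│ │↳ → ↑│↓│
│ └─────┘ │
│        B│
└─────────┘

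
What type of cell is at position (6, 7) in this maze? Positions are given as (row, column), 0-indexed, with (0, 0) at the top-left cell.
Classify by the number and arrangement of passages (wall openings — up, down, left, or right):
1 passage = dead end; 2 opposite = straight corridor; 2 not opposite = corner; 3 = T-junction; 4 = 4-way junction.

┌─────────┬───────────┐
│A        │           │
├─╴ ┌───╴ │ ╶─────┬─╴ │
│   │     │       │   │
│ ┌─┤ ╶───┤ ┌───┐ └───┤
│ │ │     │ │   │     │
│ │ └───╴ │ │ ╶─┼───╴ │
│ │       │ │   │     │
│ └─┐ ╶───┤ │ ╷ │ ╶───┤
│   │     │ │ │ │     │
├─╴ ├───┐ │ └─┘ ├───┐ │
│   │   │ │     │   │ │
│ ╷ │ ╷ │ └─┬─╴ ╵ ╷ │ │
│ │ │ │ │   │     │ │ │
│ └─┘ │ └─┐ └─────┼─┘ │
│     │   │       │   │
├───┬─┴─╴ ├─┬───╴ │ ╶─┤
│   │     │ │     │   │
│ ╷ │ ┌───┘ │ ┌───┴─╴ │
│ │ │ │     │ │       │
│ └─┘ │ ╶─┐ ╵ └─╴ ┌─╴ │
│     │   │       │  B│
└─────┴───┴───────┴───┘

Checking cell at (6, 7):
Number of passages: 3
Cell type: T-junction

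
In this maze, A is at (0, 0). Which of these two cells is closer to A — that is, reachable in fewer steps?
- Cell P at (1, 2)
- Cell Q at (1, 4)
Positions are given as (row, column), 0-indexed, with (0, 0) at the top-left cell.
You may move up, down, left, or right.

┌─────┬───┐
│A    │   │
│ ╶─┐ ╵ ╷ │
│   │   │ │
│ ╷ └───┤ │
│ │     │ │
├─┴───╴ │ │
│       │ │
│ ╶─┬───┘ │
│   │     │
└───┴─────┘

Shortest path A → P at (1, 2): 3 steps
Shortest path A → Q at (1, 4): 7 steps

P is closer (3 steps vs 7 steps).

Path to P:

┌─────┬───┐
│A → ↓│   │
│ ╶─┐ ╵ ╷ │
│   │P  │ │
│ ╷ └───┤ │
│ │     │ │
├─┴───╴ │ │
│       │ │
│ ╶─┬───┘ │
│   │     │
└───┴─────┘

Path to Q:

┌─────┬───┐
│A → ↓│↱ ↓│
│ ╶─┐ ╵ ╷ │
│   │↳ ↑│Q│
│ ╷ └───┤ │
│ │     │ │
├─┴───╴ │ │
│       │ │
│ ╶─┬───┘ │
│   │     │
└───┴─────┘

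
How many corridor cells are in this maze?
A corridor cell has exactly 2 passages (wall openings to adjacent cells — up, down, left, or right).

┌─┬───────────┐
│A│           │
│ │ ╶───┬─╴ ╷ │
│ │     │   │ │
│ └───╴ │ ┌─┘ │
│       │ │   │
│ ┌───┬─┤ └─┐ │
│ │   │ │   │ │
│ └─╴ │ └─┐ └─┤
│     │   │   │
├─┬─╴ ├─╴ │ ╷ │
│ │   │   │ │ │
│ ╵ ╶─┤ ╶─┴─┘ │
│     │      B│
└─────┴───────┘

Counting cells with exactly 2 passages:
Total corridor cells: 35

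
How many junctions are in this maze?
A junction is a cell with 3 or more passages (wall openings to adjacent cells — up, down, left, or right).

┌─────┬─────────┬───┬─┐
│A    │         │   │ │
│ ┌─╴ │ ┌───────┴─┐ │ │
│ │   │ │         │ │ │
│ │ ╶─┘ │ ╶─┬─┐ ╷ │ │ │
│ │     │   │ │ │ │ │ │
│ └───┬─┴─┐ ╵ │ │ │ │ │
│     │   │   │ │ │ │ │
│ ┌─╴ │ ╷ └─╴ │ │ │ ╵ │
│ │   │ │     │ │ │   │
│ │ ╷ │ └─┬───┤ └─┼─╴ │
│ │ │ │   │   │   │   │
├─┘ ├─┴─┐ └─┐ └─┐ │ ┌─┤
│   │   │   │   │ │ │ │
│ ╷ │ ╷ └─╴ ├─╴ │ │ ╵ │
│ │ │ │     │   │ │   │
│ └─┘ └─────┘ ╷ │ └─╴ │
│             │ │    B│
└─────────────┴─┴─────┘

Checking each cell for number of passages:

Junctions found (3+ passages):
  (1, 7): 3 passages
  (3, 0): 3 passages
  (3, 6): 3 passages
  (4, 2): 3 passages
  (4, 10): 3 passages
  (6, 1): 3 passages
  (7, 7): 3 passages
  (7, 10): 3 passages
  (8, 2): 3 passages
Total junctions: 9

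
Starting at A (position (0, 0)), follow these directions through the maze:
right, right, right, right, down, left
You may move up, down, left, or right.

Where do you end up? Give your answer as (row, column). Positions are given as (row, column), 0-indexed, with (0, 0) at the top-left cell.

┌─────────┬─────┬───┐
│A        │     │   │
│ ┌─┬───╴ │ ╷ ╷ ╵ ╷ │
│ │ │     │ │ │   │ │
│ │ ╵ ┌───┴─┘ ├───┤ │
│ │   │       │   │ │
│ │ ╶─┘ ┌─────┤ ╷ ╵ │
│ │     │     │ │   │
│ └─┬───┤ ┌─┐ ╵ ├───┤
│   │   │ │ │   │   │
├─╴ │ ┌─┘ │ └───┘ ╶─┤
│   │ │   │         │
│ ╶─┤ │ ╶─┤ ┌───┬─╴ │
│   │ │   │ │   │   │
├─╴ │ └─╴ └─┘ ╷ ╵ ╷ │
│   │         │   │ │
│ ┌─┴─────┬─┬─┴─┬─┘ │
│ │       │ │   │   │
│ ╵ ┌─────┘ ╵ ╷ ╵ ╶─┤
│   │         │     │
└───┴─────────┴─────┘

Following directions step by step:
Start: (0, 0)
  right: (0, 0) → (0, 1)
  right: (0, 1) → (0, 2)
  right: (0, 2) → (0, 3)
  right: (0, 3) → (0, 4)
  down: (0, 4) → (1, 4)
  left: (1, 4) → (1, 3)
Final position: (1, 3)

Path taken:

┌─────────┬─────┬───┐
│A → → → ↓│     │   │
│ ┌─┬───╴ │ ╷ ╷ ╵ ╷ │
│ │ │  B ↲│ │ │   │ │
│ │ ╵ ┌───┴─┘ ├───┤ │
│ │   │       │   │ │
│ │ ╶─┘ ┌─────┤ ╷ ╵ │
│ │     │     │ │   │
│ └─┬───┤ ┌─┐ ╵ ├───┤
│   │   │ │ │   │   │
├─╴ │ ┌─┘ │ └───┘ ╶─┤
│   │ │   │         │
│ ╶─┤ │ ╶─┤ ┌───┬─╴ │
│   │ │   │ │   │   │
├─╴ │ └─╴ └─┘ ╷ ╵ ╷ │
│   │         │   │ │
│ ┌─┴─────┬─┬─┴─┬─┘ │
│ │       │ │   │   │
│ ╵ ┌─────┘ ╵ ╷ ╵ ╶─┤
│   │         │     │
└───┴─────────┴─────┘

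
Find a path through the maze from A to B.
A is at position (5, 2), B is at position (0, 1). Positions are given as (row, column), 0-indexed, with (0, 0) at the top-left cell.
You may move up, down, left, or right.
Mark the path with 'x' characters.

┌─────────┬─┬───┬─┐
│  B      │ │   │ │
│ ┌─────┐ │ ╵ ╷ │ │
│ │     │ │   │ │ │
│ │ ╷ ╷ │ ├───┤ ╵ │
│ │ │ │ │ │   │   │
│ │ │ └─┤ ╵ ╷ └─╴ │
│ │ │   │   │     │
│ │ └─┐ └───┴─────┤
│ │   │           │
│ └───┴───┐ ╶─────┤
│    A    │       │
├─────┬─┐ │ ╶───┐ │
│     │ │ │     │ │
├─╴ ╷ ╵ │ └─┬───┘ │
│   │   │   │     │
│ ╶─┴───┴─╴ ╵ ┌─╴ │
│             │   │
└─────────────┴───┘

Finding the shortest path from (5, 2) to (0, 1):
Path length: 8 steps
Directions: left → left → up → up → up → up → up → right

Solution:

┌─────────┬─┬───┬─┐
│x B      │ │   │ │
│ ┌─────┐ │ ╵ ╷ │ │
│x│     │ │   │ │ │
│ │ ╷ ╷ │ ├───┤ ╵ │
│x│ │ │ │ │   │   │
│ │ │ └─┤ ╵ ╷ └─╴ │
│x│ │   │   │     │
│ │ └─┐ └───┴─────┤
│x│   │           │
│ └───┴───┐ ╶─────┤
│x x A    │       │
├─────┬─┐ │ ╶───┐ │
│     │ │ │     │ │
├─╴ ╷ ╵ │ └─┬───┘ │
│   │   │   │     │
│ ╶─┴───┴─╴ ╵ ┌─╴ │
│             │   │
└─────────────┴───┘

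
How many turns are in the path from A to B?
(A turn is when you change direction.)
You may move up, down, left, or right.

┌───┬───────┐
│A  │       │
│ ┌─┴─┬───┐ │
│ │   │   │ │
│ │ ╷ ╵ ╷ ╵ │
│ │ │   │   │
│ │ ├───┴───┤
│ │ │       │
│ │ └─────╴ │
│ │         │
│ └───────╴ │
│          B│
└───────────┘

Directions: down, down, down, down, down, right, right, right, right, right
Number of turns: 1

Solution:

┌───┬───────┐
│A  │       │
│ ┌─┴─┬───┐ │
│↓│   │   │ │
│ │ ╷ ╵ ╷ ╵ │
│↓│ │   │   │
│ │ ├───┴───┤
│↓│ │       │
│ │ └─────╴ │
│↓│         │
│ └───────╴ │
│↳ → → → → B│
└───────────┘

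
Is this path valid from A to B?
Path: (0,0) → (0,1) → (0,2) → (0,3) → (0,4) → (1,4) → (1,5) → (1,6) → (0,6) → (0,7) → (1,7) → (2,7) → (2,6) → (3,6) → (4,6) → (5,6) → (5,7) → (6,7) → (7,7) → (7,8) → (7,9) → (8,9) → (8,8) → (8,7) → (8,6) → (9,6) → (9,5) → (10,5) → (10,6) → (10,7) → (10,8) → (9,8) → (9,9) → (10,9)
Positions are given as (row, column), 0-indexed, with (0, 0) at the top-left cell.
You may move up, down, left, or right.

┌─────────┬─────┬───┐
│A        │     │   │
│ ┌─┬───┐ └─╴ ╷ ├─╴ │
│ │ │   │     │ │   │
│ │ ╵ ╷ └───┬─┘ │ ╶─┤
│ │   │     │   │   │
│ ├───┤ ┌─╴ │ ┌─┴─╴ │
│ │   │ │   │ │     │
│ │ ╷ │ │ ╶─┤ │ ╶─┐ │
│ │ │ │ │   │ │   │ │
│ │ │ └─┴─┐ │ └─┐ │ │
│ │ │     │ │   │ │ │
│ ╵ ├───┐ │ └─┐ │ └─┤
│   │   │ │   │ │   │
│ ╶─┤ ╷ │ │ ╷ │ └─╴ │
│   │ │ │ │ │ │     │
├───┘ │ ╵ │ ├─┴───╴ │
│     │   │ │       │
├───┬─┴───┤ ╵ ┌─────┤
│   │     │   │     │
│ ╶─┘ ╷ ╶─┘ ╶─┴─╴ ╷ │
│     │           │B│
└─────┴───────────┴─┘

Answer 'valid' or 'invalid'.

Checking path validity:
Result: All consecutive moves are passable.

valid

Correct solution:

┌─────────┬─────┬───┐
│A → → → ↓│  ↱ ↓│   │
│ ┌─┬───┐ └─╴ ╷ ├─╴ │
│ │ │   │↳ → ↑│↓│   │
│ │ ╵ ╷ └───┬─┘ │ ╶─┤
│ │   │     │↓ ↲│   │
│ ├───┤ ┌─╴ │ ┌─┴─╴ │
│ │   │ │   │↓│     │
│ │ ╷ │ │ ╶─┤ │ ╶─┐ │
│ │ │ │ │   │↓│   │ │
│ │ │ └─┴─┐ │ └─┐ │ │
│ │ │     │ │↳ ↓│ │ │
│ ╵ ├───┐ │ └─┐ │ └─┤
│   │   │ │   │↓│   │
│ ╶─┤ ╷ │ │ ╷ │ └─╴ │
│   │ │ │ │ │ │↳ → ↓│
├───┘ │ ╵ │ ├─┴───╴ │
│     │   │ │↓ ← ← ↲│
├───┬─┴───┤ ╵ ┌─────┤
│   │     │↓ ↲│  ↱ ↓│
│ ╶─┘ ╷ ╶─┘ ╶─┴─╴ ╷ │
│     │    ↳ → → ↑│B│
└─────┴───────────┴─┘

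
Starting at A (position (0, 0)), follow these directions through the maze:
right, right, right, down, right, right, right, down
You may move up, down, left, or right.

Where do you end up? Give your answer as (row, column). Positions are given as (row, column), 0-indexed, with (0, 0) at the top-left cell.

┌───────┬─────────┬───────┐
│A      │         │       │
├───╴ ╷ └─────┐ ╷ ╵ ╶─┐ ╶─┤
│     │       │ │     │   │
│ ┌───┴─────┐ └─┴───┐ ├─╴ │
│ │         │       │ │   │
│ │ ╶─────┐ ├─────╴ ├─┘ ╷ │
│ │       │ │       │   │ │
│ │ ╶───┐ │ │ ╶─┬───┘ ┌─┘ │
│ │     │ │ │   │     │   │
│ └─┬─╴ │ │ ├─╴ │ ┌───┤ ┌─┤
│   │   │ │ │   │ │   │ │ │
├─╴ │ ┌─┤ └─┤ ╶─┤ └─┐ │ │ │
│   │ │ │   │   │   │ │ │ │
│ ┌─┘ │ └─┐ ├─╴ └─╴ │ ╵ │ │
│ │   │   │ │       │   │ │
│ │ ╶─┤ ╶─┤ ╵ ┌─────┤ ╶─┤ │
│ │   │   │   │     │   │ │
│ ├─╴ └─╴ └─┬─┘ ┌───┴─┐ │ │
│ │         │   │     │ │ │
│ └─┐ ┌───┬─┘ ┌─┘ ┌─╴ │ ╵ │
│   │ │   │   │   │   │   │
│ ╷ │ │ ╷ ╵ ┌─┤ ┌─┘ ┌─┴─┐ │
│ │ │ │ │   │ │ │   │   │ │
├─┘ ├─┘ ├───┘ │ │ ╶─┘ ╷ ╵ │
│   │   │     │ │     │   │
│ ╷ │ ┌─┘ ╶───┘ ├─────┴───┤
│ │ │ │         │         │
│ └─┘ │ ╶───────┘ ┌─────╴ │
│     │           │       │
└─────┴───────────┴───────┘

Following directions step by step:
Start: (0, 0)
  right: (0, 0) → (0, 1)
  right: (0, 1) → (0, 2)
  right: (0, 2) → (0, 3)
  down: (0, 3) → (1, 3)
  right: (1, 3) → (1, 4)
  right: (1, 4) → (1, 5)
  right: (1, 5) → (1, 6)
  down: (1, 6) → (2, 6)
Final position: (2, 6)

Path taken:

┌───────┬─────────┬───────┐
│A → → ↓│         │       │
├───╴ ╷ └─────┐ ╷ ╵ ╶─┐ ╶─┤
│     │↳ → → ↓│ │     │   │
│ ┌───┴─────┐ └─┴───┐ ├─╴ │
│ │         │B      │ │   │
│ │ ╶─────┐ ├─────╴ ├─┘ ╷ │
│ │       │ │       │   │ │
│ │ ╶───┐ │ │ ╶─┬───┘ ┌─┘ │
│ │     │ │ │   │     │   │
│ └─┬─╴ │ │ ├─╴ │ ┌───┤ ┌─┤
│   │   │ │ │   │ │   │ │ │
├─╴ │ ┌─┤ └─┤ ╶─┤ └─┐ │ │ │
│   │ │ │   │   │   │ │ │ │
│ ┌─┘ │ └─┐ ├─╴ └─╴ │ ╵ │ │
│ │   │   │ │       │   │ │
│ │ ╶─┤ ╶─┤ ╵ ┌─────┤ ╶─┤ │
│ │   │   │   │     │   │ │
│ ├─╴ └─╴ └─┬─┘ ┌───┴─┐ │ │
│ │         │   │     │ │ │
│ └─┐ ┌───┬─┘ ┌─┘ ┌─╴ │ ╵ │
│   │ │   │   │   │   │   │
│ ╷ │ │ ╷ ╵ ┌─┤ ┌─┘ ┌─┴─┐ │
│ │ │ │ │   │ │ │   │   │ │
├─┘ ├─┘ ├───┘ │ │ ╶─┘ ╷ ╵ │
│   │   │     │ │     │   │
│ ╷ │ ┌─┘ ╶───┘ ├─────┴───┤
│ │ │ │         │         │
│ └─┘ │ ╶───────┘ ┌─────╴ │
│     │           │       │
└─────┴───────────┴───────┘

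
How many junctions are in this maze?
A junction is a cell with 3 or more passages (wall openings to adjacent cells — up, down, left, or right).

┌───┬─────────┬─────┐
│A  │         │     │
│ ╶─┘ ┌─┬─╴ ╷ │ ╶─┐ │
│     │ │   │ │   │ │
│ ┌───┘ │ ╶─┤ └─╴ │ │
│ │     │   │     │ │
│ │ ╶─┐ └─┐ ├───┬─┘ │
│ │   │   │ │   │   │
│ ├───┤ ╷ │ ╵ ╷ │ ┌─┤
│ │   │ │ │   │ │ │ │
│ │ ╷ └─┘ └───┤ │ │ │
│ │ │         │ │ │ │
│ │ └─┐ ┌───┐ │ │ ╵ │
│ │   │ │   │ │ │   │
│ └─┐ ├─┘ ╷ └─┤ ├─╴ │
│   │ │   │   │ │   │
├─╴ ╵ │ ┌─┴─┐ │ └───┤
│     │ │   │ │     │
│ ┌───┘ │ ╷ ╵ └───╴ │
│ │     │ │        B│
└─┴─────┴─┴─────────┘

Checking each cell for number of passages:

Junctions found (3+ passages):
  (0, 5): 3 passages
  (1, 0): 3 passages
  (2, 3): 3 passages
  (3, 3): 3 passages
  (5, 3): 3 passages
  (5, 4): 3 passages
  (6, 9): 3 passages
  (8, 1): 3 passages
  (9, 6): 3 passages
Total junctions: 9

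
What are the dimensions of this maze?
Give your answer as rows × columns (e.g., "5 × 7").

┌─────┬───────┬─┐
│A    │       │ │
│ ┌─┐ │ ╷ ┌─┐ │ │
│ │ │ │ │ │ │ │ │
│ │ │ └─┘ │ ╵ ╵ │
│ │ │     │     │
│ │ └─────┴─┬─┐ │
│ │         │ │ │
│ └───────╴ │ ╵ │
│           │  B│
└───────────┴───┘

Counting the maze dimensions:
Rows (vertical): 5
Columns (horizontal): 8
Dimensions: 5 × 8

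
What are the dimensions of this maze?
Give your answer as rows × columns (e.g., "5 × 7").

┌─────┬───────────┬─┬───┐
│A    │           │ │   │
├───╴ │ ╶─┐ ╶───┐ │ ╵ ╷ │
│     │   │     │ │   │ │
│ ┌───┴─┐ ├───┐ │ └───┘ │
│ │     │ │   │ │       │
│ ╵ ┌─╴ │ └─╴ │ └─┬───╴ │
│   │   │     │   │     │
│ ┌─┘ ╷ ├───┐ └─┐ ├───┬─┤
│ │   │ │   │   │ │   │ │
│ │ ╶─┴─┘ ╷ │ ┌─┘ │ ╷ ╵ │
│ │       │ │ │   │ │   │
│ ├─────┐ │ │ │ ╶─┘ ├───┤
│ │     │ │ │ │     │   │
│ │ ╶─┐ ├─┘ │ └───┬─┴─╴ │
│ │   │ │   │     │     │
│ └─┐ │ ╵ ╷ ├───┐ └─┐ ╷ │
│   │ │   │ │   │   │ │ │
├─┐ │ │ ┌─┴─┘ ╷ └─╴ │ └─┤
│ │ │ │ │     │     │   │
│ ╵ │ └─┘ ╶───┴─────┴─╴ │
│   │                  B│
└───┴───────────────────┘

Counting the maze dimensions:
Rows (vertical): 11
Columns (horizontal): 12
Dimensions: 11 × 12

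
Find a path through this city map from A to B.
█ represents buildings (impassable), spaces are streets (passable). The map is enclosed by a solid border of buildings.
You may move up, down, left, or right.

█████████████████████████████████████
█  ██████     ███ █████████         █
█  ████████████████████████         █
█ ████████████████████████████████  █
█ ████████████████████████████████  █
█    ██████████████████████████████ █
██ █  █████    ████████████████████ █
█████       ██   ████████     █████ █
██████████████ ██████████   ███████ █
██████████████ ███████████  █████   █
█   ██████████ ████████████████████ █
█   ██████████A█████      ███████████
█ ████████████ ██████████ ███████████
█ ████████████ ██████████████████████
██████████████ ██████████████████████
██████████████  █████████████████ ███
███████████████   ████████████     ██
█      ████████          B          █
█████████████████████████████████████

Finding the shortest path from A to B:
Movement: cardinal only
Path length: 17 steps
Directions: down → down → down → down → right → down → down → right → right → right → right → right → right → right → right → right → right

Solution:

█████████████████████████████████████
█  ██████     ███ █████████         █
█  ████████████████████████         █
█ ████████████████████████████████  █
█ ████████████████████████████████  █
█    ██████████████████████████████ █
██ █  █████    ████████████████████ █
█████       ██   ████████     █████ █
██████████████ ██████████   ███████ █
██████████████ ███████████  █████   █
█   ██████████ ████████████████████ █
█   ██████████A█████      ███████████
█ ████████████↓██████████ ███████████
█ ████████████↓██████████████████████
██████████████↓██████████████████████
██████████████↳↓█████████████████ ███
███████████████↓  ████████████     ██
█      ████████↳→→→→→→→→→B          █
█████████████████████████████████████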